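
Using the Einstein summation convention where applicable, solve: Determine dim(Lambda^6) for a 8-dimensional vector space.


The dimension of the space of p-forms on an n-dimensional space is C(n, p).
n = 8, p = 6
C(8, 6) = 8! / (6! * 2!) = 28

28


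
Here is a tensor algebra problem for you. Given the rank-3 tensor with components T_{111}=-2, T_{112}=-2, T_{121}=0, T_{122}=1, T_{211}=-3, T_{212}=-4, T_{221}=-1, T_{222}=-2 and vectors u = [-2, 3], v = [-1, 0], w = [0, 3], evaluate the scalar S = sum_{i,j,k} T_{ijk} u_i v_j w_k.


S = sum over i,j,k of T_{ijk} u_i v_j w_k. Expanding all 8 terms:
T_{111}*u_1*v_1*w_1 = -2*-2*-1*0 = 0  (running total: 0)
T_{112}*u_1*v_1*w_2 = -2*-2*-1*3 = -12  (running total: -12)
T_{121}*u_1*v_2*w_1 = 0*-2*0*0 = 0  (running total: -12)
T_{122}*u_1*v_2*w_2 = 1*-2*0*3 = 0  (running total: -12)
T_{211}*u_2*v_1*w_1 = -3*3*-1*0 = 0  (running total: -12)
T_{212}*u_2*v_1*w_2 = -4*3*-1*3 = 36  (running total: 24)
T_{221}*u_2*v_2*w_1 = -1*3*0*0 = 0  (running total: 24)
T_{222}*u_2*v_2*w_2 = -2*3*0*3 = 0  (running total: 24)
S = 24

24


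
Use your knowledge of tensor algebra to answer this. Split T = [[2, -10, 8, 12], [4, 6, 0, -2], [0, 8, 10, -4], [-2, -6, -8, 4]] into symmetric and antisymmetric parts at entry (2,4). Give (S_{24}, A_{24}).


T_{24} = -2
T_{42} = -6
S_{24} = (-2 + -6)/2 = -8/2 = -4
A_{24} = (-2 - -6)/2 = 4/2 = 2
Check: S + A = -4 + 2 = -2 = T_{24}.

(-4, 2)


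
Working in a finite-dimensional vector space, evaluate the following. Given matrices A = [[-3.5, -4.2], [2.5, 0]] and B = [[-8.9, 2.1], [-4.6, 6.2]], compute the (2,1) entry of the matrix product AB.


(AB)_{ij} = sum_k A_{ik} B_{kj}.
For i=2, j=1:
A_{21} * B_{11} = 2.5 * -8.9 = -22.25
A_{22} * B_{21} = 0 * -4.6 = 0
Sum = -22.25 + 0 = -22.25

-22.25


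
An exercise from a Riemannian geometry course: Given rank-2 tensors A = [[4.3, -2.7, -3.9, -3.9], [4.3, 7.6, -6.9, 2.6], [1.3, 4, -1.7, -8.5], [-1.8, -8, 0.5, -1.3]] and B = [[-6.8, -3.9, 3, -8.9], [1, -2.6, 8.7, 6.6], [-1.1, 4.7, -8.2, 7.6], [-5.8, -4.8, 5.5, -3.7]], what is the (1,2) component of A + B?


Tensor addition is component-wise: (A + B)_{ij} = A_{ij} + B_{ij}.
A_{12} = -2.7
B_{12} = -3.9
(A + B)_{12} = -2.7 + -3.9 = -6.6

-6.6


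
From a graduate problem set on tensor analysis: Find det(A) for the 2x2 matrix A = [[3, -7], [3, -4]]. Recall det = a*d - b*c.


For a 2x2 matrix [[a, b], [c, d]], det = a*d - b*c.
a = 3, b = -7, c = 3, d = -4
a*d = 3 * -4 = -12
b*c = -7 * 3 = -21
det = -12 - -21 = 9

9


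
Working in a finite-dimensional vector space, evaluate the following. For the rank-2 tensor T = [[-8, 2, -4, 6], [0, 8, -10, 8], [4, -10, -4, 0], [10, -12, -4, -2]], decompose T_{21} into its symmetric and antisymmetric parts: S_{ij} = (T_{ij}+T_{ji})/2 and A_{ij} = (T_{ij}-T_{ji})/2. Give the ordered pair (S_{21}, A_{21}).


T_{21} = 0
T_{12} = 2
S_{21} = (0 + 2)/2 = 2/2 = 1
A_{21} = (0 - 2)/2 = -2/2 = -1
Check: S + A = 1 + -1 = 0 = T_{21}.

(1, -1)


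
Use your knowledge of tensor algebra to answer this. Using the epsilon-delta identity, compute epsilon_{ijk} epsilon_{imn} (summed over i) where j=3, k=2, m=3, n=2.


Using the identity: epsilon_{ijk} epsilon_{imn} = delta_{jm} delta_{kn} - delta_{jn} delta_{km}.
delta_{33} = 1
delta_{22} = 1
delta_{32} = 0
delta_{23} = 0
Result = 1 * 1 - 0 * 0 = 1 - 0 = 1

1


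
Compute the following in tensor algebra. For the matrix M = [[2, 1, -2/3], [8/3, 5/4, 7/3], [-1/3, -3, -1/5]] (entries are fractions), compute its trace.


The trace is the sum of diagonal entries.
Diagonal: M[1,1] = 2, M[2,2] = 5/4, M[3,3] = -1/5
Tr(M) = 2 + 5/4 + -1/5
Computing step by step:
After adding M[1,1]: 2
After adding M[2,2]: 13/4
After adding M[3,3]: 61/20
Tr(M) = 61/20

61/20


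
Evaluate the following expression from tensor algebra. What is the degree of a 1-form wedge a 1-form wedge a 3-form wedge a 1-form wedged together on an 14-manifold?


The degree of a wedge product is the sum of the degrees of the individual forms.
Degrees: 1, 1, 3, 1
Total degree = 1 + 1 + 3 + 1 = 6

6


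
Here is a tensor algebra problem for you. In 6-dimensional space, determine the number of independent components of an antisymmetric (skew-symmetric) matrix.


An antisymmetric rank-2 tensor satisfies A_{ij} = -A_{ji}, so diagonal entries are zero.
The independent components are the upper-triangular entries: C(n, 2) = n(n-1)/2.
n = 6
C(6, 2) = 6 * 5 / 2 = 30 / 2 = 15

15


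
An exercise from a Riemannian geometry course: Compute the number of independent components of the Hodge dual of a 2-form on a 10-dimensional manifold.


The Hodge dual of a p-form on an n-dimensional manifold is an (n-p)-form.
n = 10, p = 2, so dual degree = 10 - 2 = 8
The number of components is C(n, n-p) = C(10, 8) = 45

45


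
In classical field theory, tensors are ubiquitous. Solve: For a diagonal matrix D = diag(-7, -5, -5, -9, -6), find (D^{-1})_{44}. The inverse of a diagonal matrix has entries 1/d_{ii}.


For a diagonal matrix, the inverse has entries (D^{-1})_{ii} = 1/d_{ii}.
The diagonal entries are: d_{11} = -7, d_{22} = -5, d_{33} = -5, d_{44} = -9, d_{55} = -6
We need (D^{-1})_{44} = 1/d_{44} = 1/-9 = -1/9

-1/9


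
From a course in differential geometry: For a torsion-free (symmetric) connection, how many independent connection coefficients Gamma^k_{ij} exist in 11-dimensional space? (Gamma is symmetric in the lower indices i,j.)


Christoffel symbols Gamma^k_{ij} are symmetric in i,j, so there are d * d(d+1)/2 independent symbols.
d = 11
d(d+1)/2 = 11 * 12 / 2 = 66
Total = 11 * 66 = 726

726


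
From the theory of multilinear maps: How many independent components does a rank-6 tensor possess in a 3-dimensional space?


The number of components of a rank-r tensor in d dimensions is d^r.
Here d = 3 and r = 6.
3^6 = 729

729


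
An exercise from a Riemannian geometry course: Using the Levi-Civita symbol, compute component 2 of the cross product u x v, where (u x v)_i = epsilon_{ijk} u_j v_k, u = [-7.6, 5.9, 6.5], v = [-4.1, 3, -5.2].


(u x v)_2 = sum_{j,k} epsilon_{2jk} u_j v_k. Only permutations of (1,2,3) contribute; the two non-zero terms are:
eps_{213} u_1 v_3 = -1 * -7.6 * -5.2 = -39.52
eps_{231} u_3 v_1 = 1 * 6.5 * -4.1 = -26.65
(u x v)_2 = -66.17

-66.17


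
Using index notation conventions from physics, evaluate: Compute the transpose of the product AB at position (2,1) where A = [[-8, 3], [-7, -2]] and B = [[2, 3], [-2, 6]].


(AB)^T_{ij} = (AB)_{ji} = sum_k A_{jk} B_{ki}.
For i=2, j=1 we need (AB)_{12}:
A_{11} * B_{12} = -8 * 3 = -24
A_{12} * B_{22} = 3 * 6 = 18
Sum = -24 + 18 = -6

-6


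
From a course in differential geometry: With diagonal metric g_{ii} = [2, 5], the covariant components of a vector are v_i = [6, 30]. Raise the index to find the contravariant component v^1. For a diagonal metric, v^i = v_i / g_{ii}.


To raise an index with a diagonal metric: v^i = v_i / g_{ii}.
For index 1: v_1 = 6, g_{11} = 2
v^1 = 6 / 2 = 3

3


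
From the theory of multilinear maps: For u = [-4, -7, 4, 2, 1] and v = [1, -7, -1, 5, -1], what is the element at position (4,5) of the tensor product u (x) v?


The outer product entry T_{ij} = u_i * v_j.
We need i=4, j=5.
u_4 = 2, v_5 = -1
T_{4,5} = 2 * -1 = -2

-2


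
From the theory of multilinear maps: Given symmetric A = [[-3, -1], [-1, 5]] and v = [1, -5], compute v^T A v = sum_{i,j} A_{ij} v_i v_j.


First compute Av:
(Av)_1 = -3*1 + -1*-5 = 2
(Av)_2 = -1*1 + 5*-5 = -26
Av = [2, -26]
Then v^T (Av) = 1*2 + -5*-26
= 2 + 130 = 132

132


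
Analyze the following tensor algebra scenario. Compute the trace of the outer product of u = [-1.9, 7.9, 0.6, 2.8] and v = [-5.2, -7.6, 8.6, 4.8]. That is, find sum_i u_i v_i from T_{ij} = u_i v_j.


The outer product gives T_{ij} = u_i v_j.
The trace (contraction) is Tr(T) = sum_i T_{ii} = sum_i u_i v_i.
Diagonal entries:
T_{11} = u_1 * v_1 = -1.9 * -5.2 = 9.88
T_{22} = u_2 * v_2 = 7.9 * -7.6 = -60.04
T_{33} = u_3 * v_3 = 0.6 * 8.6 = 5.16
T_{44} = u_4 * v_4 = 2.8 * 4.8 = 13.44
Tr(T) = 9.88 + -60.04 + 5.16 + 13.44 = -31.56

-31.56


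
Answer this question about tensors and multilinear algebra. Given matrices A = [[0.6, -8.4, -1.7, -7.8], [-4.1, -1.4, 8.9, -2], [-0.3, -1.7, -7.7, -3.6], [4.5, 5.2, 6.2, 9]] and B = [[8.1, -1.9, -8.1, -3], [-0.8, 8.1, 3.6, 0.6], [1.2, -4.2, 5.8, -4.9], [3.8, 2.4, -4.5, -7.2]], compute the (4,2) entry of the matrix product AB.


(AB)_{ij} = sum_k A_{ik} B_{kj}.
For i=4, j=2:
A_{41} * B_{12} = 4.5 * -1.9 = -8.55
A_{42} * B_{22} = 5.2 * 8.1 = 42.12
A_{43} * B_{32} = 6.2 * -4.2 = -26.04
A_{44} * B_{42} = 9 * 2.4 = 21.6
Sum = -8.55 + 42.12 + -26.04 + 21.6 = 29.13

29.13


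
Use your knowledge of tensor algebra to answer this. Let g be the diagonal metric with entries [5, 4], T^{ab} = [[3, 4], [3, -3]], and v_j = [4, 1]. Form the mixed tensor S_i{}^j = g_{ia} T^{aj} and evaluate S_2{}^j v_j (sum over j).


Step 1: lower the first index. For a diagonal metric, g_{ia} T^{aj} = g_{ii} T^{ij} (no sum on i).
g_{22} = 4
S_2{}^1 = 4 * T^{21} = 4 * 3 = 12
S_2{}^2 = 4 * T^{22} = 4 * -3 = -12
Step 2: contract S_2{}^j with v_j.
S_2{}^1 * v_1 = 12 * 4 = 48
S_2{}^2 * v_2 = -12 * 1 = -12
Result = 48 + -12 = 36

36


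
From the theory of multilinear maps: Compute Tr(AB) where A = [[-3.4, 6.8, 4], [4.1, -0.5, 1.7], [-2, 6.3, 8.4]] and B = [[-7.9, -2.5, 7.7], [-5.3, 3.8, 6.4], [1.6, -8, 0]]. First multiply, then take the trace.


Tr(AB) = sum_i (AB)_{ii} where (AB)_{ii} = sum_k A_{ik} B_{ki}.
(AB)_{11} = -3.4*-7.9 + 6.8*-5.3 + 4*1.6 = -2.78
(AB)_{22} = 4.1*-2.5 + -0.5*3.8 + 1.7*-8 = -25.75
(AB)_{33} = -2*7.7 + 6.3*6.4 + 8.4*0 = 24.92
Tr(AB) = -2.78 + -25.75 + 24.92 = -3.61

-3.61


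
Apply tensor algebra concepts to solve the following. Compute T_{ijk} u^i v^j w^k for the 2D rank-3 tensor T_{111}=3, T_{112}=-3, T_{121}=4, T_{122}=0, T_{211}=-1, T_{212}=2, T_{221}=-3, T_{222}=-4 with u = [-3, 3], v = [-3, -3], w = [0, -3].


S = sum over i,j,k of T_{ijk} u_i v_j w_k. Expanding all 8 terms:
T_{111}*u_1*v_1*w_1 = 3*-3*-3*0 = 0  (running total: 0)
T_{112}*u_1*v_1*w_2 = -3*-3*-3*-3 = 81  (running total: 81)
T_{121}*u_1*v_2*w_1 = 4*-3*-3*0 = 0  (running total: 81)
T_{122}*u_1*v_2*w_2 = 0*-3*-3*-3 = 0  (running total: 81)
T_{211}*u_2*v_1*w_1 = -1*3*-3*0 = 0  (running total: 81)
T_{212}*u_2*v_1*w_2 = 2*3*-3*-3 = 54  (running total: 135)
T_{221}*u_2*v_2*w_1 = -3*3*-3*0 = 0  (running total: 135)
T_{222}*u_2*v_2*w_2 = -4*3*-3*-3 = -108  (running total: 27)
S = 27

27


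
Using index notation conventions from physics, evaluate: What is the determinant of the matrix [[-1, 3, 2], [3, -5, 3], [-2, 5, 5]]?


Expanding along the first row, det(A) = a11*M_11 - a12*M_12 + a13*M_13, where M_1j is the (1,j) minor.
Minor M_11 = -5*5 - 3*5 = -40
Minor M_12 = 3*5 - 3*-2 = 21
Minor M_13 = 3*5 - -5*-2 = 5
det = -1*(-40) - 3*(21) + 2*(5)
    = 40 - 63 + 10
    = -13

-13


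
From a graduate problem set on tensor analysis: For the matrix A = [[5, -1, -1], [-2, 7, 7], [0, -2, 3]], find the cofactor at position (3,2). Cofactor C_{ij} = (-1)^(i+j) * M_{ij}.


To find cofactor C_{32}, delete row 3 and column 2.
The resulting 2x2 submatrix is: [[5, -1], [-2, 7]]
Minor M_{32} = 5*7 - -1*-2
  = 35 - 2 = 33
Sign = (-1)^(3+2) = (-1)^5 = -1
Cofactor C_{32} = -1 * 33 = -33

-33


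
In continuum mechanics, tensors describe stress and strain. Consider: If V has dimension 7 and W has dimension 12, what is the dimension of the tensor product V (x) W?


The dimension of a tensor product is the product of dimensions.
dim(V) = 7, dim(W) = 12
dim(V (x) W) = 7 * 12 = 84

84


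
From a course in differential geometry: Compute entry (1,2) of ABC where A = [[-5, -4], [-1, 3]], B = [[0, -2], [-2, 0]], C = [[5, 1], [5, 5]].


(ABC)_{12} = sum_m (AB)_{1m} C_{m2}. First compute row 1 of AB.
(AB)_{11} = -5*0 + -4*-2 = 8
(AB)_{12} = -5*-2 + -4*0 = 10
Now contract with column 2 of C:
(AB)_{11} * C_{12} = 8 * 1 = 8
(AB)_{12} * C_{22} = 10 * 5 = 50
(ABC)_{12} = 8 + 50 = 58

58


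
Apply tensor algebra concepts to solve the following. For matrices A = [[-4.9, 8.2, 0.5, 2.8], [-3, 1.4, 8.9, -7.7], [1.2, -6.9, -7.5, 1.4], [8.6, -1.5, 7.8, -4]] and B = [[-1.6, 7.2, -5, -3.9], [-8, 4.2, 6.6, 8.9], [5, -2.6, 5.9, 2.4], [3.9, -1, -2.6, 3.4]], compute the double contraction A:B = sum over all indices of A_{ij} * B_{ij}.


A:B = sum over all i,j of A_{ij} * B_{ij}.
Row 1: -4.9*-1.6=7.84, 8.2*7.2=59.04, 0.5*-5=-2.5, 2.8*-3.9=-10.92 => row sum = 53.46
Row 2: -3*-8=24, 1.4*4.2=5.88, 8.9*6.6=58.74, -7.7*8.9=-68.53 => row sum = 20.09
Row 3: 1.2*5=6, -6.9*-2.6=17.94, -7.5*5.9=-44.25, 1.4*2.4=3.36 => row sum = -16.95
Row 4: 8.6*3.9=33.54, -1.5*-1=1.5, 7.8*-2.6=-20.28, -4*3.4=-13.6 => row sum = 1.16
Total = 53.46 + 20.09 + -16.95 + 1.16 = 57.76

57.76


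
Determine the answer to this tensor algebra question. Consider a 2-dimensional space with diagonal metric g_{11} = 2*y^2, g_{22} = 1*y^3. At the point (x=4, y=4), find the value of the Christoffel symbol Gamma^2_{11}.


For a diagonal metric, Gamma^k_{ij} = (1/2) g^{kk} (dg_{ik}/dx_j + dg_{jk}/dx_i - dg_{ij}/dx_k).
The metric is diagonal, so g_{ab} = 0 for a != b.
At the given point: g_{11} = 32, g_{22} = 64
g^{22} = 1/64
dg_{12}/dx_1 = 0 (off-diagonal)
dg_{12}/dx_1 = 0 (off-diagonal)
dg_{11}/dx_2 = dg_{11}/dx_2 = 16
Numerator = 0 + 0 - 16 = -16
Gamma^2_{11} = -16 / (2 * 64) = -1/8

-1/8


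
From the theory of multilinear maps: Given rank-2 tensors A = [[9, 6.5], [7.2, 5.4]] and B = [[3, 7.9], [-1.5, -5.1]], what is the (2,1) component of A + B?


Tensor addition is component-wise: (A + B)_{ij} = A_{ij} + B_{ij}.
A_{21} = 7.2
B_{21} = -1.5
(A + B)_{21} = 7.2 + -1.5 = 5.7

5.7


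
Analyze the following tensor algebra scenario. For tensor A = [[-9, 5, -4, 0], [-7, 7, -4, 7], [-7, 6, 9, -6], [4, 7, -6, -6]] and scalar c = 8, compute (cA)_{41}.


Scalar multiplication: (cA)_{ij} = c * A_{ij}.
c = 8
A_{41} = 4
(cA)_{41} = 8 * 4 = 32

32


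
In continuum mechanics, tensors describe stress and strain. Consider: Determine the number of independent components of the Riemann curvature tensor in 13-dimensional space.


The Riemann tensor in d dimensions has d^2(d^2 - 1)/12 independent components.
d = 13, so d^2 = 169
d^2 - 1 = 168
d^2(d^2 - 1) = 169 * 168 = 28392
Divide by 12: 28392 / 12 = 2366

2366


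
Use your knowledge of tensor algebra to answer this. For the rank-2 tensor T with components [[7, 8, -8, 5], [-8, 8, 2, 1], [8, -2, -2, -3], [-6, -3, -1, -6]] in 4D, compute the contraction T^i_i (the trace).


The contraction (trace) of a rank-2 tensor is the sum of its diagonal elements.
Diagonal entries: A[1,1] = 7, A[2,2] = 8, A[3,3] = -2, A[4,4] = -6
Tr(A) = 7 + 8 + -2 + -6 = 7

7


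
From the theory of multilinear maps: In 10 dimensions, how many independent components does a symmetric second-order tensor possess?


A symmetric rank-2 tensor in d dimensions has d(d+1)/2 independent components.
d = 10
d(d+1)/2 = 10 * 11 / 2 = 110 / 2 = 55

55


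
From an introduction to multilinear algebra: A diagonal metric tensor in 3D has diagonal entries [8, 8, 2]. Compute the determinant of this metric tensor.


For a diagonal metric, the determinant is the product of diagonal entries.
Diagonal entries: 8, 8, 2
det(g) = 8 * 8 * 2 = 128

128


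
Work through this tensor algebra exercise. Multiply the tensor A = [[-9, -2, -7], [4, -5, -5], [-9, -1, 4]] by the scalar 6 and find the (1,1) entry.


Scalar multiplication: (cA)_{ij} = c * A_{ij}.
c = 6
A_{11} = -9
(cA)_{11} = 6 * -9 = -54

-54


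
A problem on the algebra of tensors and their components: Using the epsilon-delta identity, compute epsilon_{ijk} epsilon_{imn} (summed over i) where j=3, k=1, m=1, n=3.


Using the identity: epsilon_{ijk} epsilon_{imn} = delta_{jm} delta_{kn} - delta_{jn} delta_{km}.
delta_{31} = 0
delta_{13} = 0
delta_{33} = 1
delta_{11} = 1
Result = 0 * 0 - 1 * 1 = 0 - 1 = -1

-1


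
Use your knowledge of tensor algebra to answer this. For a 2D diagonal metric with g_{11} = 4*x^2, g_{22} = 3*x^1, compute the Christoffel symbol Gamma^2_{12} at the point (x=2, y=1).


For a diagonal metric, Gamma^k_{ij} = (1/2) g^{kk} (dg_{ik}/dx_j + dg_{jk}/dx_i - dg_{ij}/dx_k).
The metric is diagonal, so g_{ab} = 0 for a != b.
At the given point: g_{11} = 16, g_{22} = 6
g^{22} = 1/6
dg_{12}/dx_2 = 0 (off-diagonal)
dg_{22}/dx_1 = dg_{22}/dx_1 = 3
dg_{12}/dx_2 = 0 (off-diagonal)
Numerator = 0 + 3 - 0 = 3
Gamma^2_{12} = 3 / (2 * 6) = 1/4

1/4


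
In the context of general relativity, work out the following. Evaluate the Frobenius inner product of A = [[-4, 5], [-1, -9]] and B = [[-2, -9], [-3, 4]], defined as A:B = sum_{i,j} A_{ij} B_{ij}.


A:B = sum over all i,j of A_{ij} * B_{ij}.
Row 1: -4*-2=8, 5*-9=-45 => row sum = -37
Row 2: -1*-3=3, -9*4=-36 => row sum = -33
Total = -37 + -33 = -70

-70


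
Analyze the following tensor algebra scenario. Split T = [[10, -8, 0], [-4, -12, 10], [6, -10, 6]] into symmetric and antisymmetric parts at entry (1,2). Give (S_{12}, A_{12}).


T_{12} = -8
T_{21} = -4
S_{12} = (-8 + -4)/2 = -12/2 = -6
A_{12} = (-8 - -4)/2 = -4/2 = -2
Check: S + A = -6 + -2 = -8 = T_{12}.

(-6, -2)


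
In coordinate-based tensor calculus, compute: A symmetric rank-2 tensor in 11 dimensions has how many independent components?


A symmetric rank-2 tensor in d dimensions has d(d+1)/2 independent components.
d = 11
d(d+1)/2 = 11 * 12 / 2 = 132 / 2 = 66

66


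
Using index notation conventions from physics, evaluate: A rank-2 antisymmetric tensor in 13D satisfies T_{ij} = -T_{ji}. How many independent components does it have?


An antisymmetric rank-2 tensor satisfies A_{ij} = -A_{ji}, so diagonal entries are zero.
The independent components are the upper-triangular entries: C(n, 2) = n(n-1)/2.
n = 13
C(13, 2) = 13 * 12 / 2 = 156 / 2 = 78

78


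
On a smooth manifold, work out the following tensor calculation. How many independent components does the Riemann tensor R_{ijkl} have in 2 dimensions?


The Riemann tensor in d dimensions has d^2(d^2 - 1)/12 independent components.
d = 2, so d^2 = 4
d^2 - 1 = 3
d^2(d^2 - 1) = 4 * 3 = 12
Divide by 12: 12 / 12 = 1

1


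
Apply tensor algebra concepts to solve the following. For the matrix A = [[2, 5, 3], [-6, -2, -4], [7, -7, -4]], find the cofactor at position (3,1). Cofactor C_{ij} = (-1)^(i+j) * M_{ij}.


To find cofactor C_{31}, delete row 3 and column 1.
The resulting 2x2 submatrix is: [[5, 3], [-2, -4]]
Minor M_{31} = 5*-4 - 3*-2
  = -20 - -6 = -14
Sign = (-1)^(3+1) = (-1)^4 = 1
Cofactor C_{31} = 1 * -14 = -14

-14


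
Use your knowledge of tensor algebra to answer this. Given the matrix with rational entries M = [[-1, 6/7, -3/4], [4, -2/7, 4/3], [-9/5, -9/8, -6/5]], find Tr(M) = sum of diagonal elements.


The trace is the sum of diagonal entries.
Diagonal: M[1,1] = -1, M[2,2] = -2/7, M[3,3] = -6/5
Tr(M) = -1 + -2/7 + -6/5
Computing step by step:
After adding M[1,1]: -1
After adding M[2,2]: -9/7
After adding M[3,3]: -87/35
Tr(M) = -87/35

-87/35


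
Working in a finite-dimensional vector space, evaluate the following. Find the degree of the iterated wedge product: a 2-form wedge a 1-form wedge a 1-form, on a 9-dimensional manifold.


The degree of a wedge product is the sum of the degrees of the individual forms.
Degrees: 2, 1, 1
Total degree = 2 + 1 + 1 = 4

4


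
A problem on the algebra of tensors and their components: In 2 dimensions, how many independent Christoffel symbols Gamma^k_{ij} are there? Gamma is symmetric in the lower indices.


Christoffel symbols Gamma^k_{ij} are symmetric in i,j, so there are d * d(d+1)/2 independent symbols.
d = 2
d(d+1)/2 = 2 * 3 / 2 = 3
Total = 2 * 3 = 6

6


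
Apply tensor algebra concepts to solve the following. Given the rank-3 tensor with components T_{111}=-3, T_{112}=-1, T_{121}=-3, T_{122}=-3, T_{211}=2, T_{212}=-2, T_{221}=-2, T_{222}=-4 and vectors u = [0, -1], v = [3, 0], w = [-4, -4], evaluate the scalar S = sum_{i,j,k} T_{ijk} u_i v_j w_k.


S = sum over i,j,k of T_{ijk} u_i v_j w_k. Expanding all 8 terms:
T_{111}*u_1*v_1*w_1 = -3*0*3*-4 = 0  (running total: 0)
T_{112}*u_1*v_1*w_2 = -1*0*3*-4 = 0  (running total: 0)
T_{121}*u_1*v_2*w_1 = -3*0*0*-4 = 0  (running total: 0)
T_{122}*u_1*v_2*w_2 = -3*0*0*-4 = 0  (running total: 0)
T_{211}*u_2*v_1*w_1 = 2*-1*3*-4 = 24  (running total: 24)
T_{212}*u_2*v_1*w_2 = -2*-1*3*-4 = -24  (running total: 0)
T_{221}*u_2*v_2*w_1 = -2*-1*0*-4 = 0  (running total: 0)
T_{222}*u_2*v_2*w_2 = -4*-1*0*-4 = 0  (running total: 0)
S = 0

0


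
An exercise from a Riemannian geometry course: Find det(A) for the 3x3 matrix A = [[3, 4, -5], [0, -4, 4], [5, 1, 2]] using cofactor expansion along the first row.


Expanding along the first row, det(A) = a11*M_11 - a12*M_12 + a13*M_13, where M_1j is the (1,j) minor.
Minor M_11 = -4*2 - 4*1 = -12
Minor M_12 = 0*2 - 4*5 = -20
Minor M_13 = 0*1 - -4*5 = 20
det = 3*(-12) - 4*(-20) + -5*(20)
    = -36 - -80 + -100
    = -56

-56


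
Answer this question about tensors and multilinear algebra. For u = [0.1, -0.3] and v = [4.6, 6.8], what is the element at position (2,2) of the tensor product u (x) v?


The outer product entry T_{ij} = u_i * v_j.
We need i=2, j=2.
u_2 = -0.3, v_2 = 6.8
T_{2,2} = -0.3 * 6.8 = -2.04

-2.04


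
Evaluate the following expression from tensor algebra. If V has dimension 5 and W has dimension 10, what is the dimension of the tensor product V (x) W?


The dimension of a tensor product is the product of dimensions.
dim(V) = 5, dim(W) = 10
dim(V (x) W) = 5 * 10 = 50

50


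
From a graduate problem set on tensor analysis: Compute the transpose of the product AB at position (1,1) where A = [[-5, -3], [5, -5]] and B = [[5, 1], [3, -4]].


(AB)^T_{ij} = (AB)_{ji} = sum_k A_{jk} B_{ki}.
For i=1, j=1 we need (AB)_{11}:
A_{11} * B_{11} = -5 * 5 = -25
A_{12} * B_{21} = -3 * 3 = -9
Sum = -25 + -9 = -34

-34


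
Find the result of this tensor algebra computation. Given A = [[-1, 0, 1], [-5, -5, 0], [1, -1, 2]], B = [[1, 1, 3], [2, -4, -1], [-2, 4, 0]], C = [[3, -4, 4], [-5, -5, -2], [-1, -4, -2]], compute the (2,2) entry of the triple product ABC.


(ABC)_{22} = sum_m (AB)_{2m} C_{m2}. First compute row 2 of AB.
(AB)_{21} = -5*1 + -5*2 + 0*-2 = -15
(AB)_{22} = -5*1 + -5*-4 + 0*4 = 15
(AB)_{23} = -5*3 + -5*-1 + 0*0 = -10
Now contract with column 2 of C:
(AB)_{21} * C_{12} = -15 * -4 = 60
(AB)_{22} * C_{22} = 15 * -5 = -75
(AB)_{23} * C_{32} = -10 * -4 = 40
(ABC)_{22} = 60 + -75 + 40 = 25

25


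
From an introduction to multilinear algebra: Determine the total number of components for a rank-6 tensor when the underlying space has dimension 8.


The number of components of a rank-r tensor in d dimensions is d^r.
Here d = 8 and r = 6.
8^6 = 262144

262144


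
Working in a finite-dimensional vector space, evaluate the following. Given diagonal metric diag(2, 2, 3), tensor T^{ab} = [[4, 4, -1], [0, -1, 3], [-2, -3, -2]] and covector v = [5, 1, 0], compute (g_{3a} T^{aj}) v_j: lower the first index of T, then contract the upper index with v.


Step 1: lower the first index. For a diagonal metric, g_{ia} T^{aj} = g_{ii} T^{ij} (no sum on i).
g_{33} = 3
S_3{}^1 = 3 * T^{31} = 3 * -2 = -6
S_3{}^2 = 3 * T^{32} = 3 * -3 = -9
S_3{}^3 = 3 * T^{33} = 3 * -2 = -6
Step 2: contract S_3{}^j with v_j.
S_3{}^1 * v_1 = -6 * 5 = -30
S_3{}^2 * v_2 = -9 * 1 = -9
S_3{}^3 * v_3 = -6 * 0 = 0
Result = -30 + -9 + 0 = -39

-39


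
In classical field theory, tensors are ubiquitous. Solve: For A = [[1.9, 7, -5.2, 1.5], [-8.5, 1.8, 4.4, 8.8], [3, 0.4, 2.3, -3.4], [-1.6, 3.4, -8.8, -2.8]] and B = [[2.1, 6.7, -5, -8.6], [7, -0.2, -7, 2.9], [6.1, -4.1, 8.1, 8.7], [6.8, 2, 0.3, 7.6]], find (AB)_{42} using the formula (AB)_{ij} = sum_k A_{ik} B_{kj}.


(AB)_{ij} = sum_k A_{ik} B_{kj}.
For i=4, j=2:
A_{41} * B_{12} = -1.6 * 6.7 = -10.72
A_{42} * B_{22} = 3.4 * -0.2 = -0.68
A_{43} * B_{32} = -8.8 * -4.1 = 36.08
A_{44} * B_{42} = -2.8 * 2 = -5.6
Sum = -10.72 + -0.68 + 36.08 + -5.6 = 19.08

19.08


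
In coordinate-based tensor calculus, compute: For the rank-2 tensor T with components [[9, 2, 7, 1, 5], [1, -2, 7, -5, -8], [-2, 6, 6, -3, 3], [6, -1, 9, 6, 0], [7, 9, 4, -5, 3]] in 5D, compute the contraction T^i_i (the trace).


The contraction (trace) of a rank-2 tensor is the sum of its diagonal elements.
Diagonal entries: A[1,1] = 9, A[2,2] = -2, A[3,3] = 6, A[4,4] = 6, A[5,5] = 3
Tr(A) = 9 + -2 + 6 + 6 + 3 = 22

22


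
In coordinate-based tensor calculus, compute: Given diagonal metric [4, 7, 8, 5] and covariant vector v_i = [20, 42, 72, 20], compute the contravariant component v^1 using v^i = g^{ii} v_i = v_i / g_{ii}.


To raise an index with a diagonal metric: v^i = v_i / g_{ii}.
For index 1: v_1 = 20, g_{11} = 4
v^1 = 20 / 4 = 5

5


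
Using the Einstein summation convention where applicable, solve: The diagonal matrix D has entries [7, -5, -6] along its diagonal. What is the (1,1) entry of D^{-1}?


For a diagonal matrix, the inverse has entries (D^{-1})_{ii} = 1/d_{ii}.
The diagonal entries are: d_{11} = 7, d_{22} = -5, d_{33} = -6
We need (D^{-1})_{11} = 1/d_{11} = 1/7 = 1/7

1/7


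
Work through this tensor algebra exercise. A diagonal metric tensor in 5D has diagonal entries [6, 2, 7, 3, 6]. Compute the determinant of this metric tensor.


For a diagonal metric, the determinant is the product of diagonal entries.
Diagonal entries: 6, 2, 7, 3, 6
det(g) = 6 * 2 * 7 * 3 * 6 = 1512

1512


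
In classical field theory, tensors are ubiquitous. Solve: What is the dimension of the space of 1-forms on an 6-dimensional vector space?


The dimension of the space of p-forms on an n-dimensional space is C(n, p).
n = 6, p = 1
C(6, 1) = 6! / (1! * 5!) = 6

6


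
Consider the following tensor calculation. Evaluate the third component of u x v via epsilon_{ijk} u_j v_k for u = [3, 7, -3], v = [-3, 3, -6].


(u x v)_3 = sum_{j,k} epsilon_{3jk} u_j v_k. Only permutations of (1,2,3) contribute; the two non-zero terms are:
eps_{312} u_1 v_2 = 1 * 3 * 3 = 9
eps_{321} u_2 v_1 = -1 * 7 * -3 = 21
(u x v)_3 = 30

30


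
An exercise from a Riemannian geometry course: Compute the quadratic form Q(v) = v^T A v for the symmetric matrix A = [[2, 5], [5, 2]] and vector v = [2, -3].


First compute Av:
(Av)_1 = 2*2 + 5*-3 = -11
(Av)_2 = 5*2 + 2*-3 = 4
Av = [-11, 4]
Then v^T (Av) = 2*-11 + -3*4
= -22 + -12 = -34

-34


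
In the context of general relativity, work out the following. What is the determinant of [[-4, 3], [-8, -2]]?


For a 2x2 matrix [[a, b], [c, d]], det = a*d - b*c.
a = -4, b = 3, c = -8, d = -2
a*d = -4 * -2 = 8
b*c = 3 * -8 = -24
det = 8 - -24 = 32

32


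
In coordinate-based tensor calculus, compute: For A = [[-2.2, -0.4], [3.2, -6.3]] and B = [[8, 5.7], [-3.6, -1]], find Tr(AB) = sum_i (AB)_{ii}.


Tr(AB) = sum_i (AB)_{ii} where (AB)_{ii} = sum_k A_{ik} B_{ki}.
(AB)_{11} = -2.2*8 + -0.4*-3.6 = -16.16
(AB)_{22} = 3.2*5.7 + -6.3*-1 = 24.54
Tr(AB) = -16.16 + 24.54 = 8.38

8.38


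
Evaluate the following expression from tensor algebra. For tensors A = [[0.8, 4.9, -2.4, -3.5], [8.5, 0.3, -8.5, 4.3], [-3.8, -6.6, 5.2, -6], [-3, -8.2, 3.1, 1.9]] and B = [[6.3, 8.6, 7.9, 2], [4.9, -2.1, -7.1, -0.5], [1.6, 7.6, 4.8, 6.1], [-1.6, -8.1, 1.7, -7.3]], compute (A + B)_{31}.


Tensor addition is component-wise: (A + B)_{ij} = A_{ij} + B_{ij}.
A_{31} = -3.8
B_{31} = 1.6
(A + B)_{31} = -3.8 + 1.6 = -2.2

-2.2


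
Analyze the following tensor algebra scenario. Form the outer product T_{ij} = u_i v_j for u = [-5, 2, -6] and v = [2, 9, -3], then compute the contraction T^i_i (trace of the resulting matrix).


The outer product gives T_{ij} = u_i v_j.
The trace (contraction) is Tr(T) = sum_i T_{ii} = sum_i u_i v_i.
Diagonal entries:
T_{11} = u_1 * v_1 = -5 * 2 = -10
T_{22} = u_2 * v_2 = 2 * 9 = 18
T_{33} = u_3 * v_3 = -6 * -3 = 18
Tr(T) = -10 + 18 + 18 = 26

26


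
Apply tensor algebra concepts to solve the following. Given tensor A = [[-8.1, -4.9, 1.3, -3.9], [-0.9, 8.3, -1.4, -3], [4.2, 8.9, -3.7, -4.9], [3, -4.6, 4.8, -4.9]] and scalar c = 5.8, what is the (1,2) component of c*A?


Scalar multiplication: (cA)_{ij} = c * A_{ij}.
c = 5.8
A_{12} = -4.9
(cA)_{12} = 5.8 * -4.9 = -28.42

-28.42


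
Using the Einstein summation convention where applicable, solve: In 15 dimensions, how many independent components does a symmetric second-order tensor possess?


A symmetric rank-2 tensor in d dimensions has d(d+1)/2 independent components.
d = 15
d(d+1)/2 = 15 * 16 / 2 = 240 / 2 = 120

120


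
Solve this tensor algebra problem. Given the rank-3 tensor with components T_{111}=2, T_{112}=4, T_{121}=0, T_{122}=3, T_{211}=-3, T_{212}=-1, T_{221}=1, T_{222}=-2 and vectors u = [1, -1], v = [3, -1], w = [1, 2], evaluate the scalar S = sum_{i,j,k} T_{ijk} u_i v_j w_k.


S = sum over i,j,k of T_{ijk} u_i v_j w_k. Expanding all 8 terms:
T_{111}*u_1*v_1*w_1 = 2*1*3*1 = 6  (running total: 6)
T_{112}*u_1*v_1*w_2 = 4*1*3*2 = 24  (running total: 30)
T_{121}*u_1*v_2*w_1 = 0*1*-1*1 = 0  (running total: 30)
T_{122}*u_1*v_2*w_2 = 3*1*-1*2 = -6  (running total: 24)
T_{211}*u_2*v_1*w_1 = -3*-1*3*1 = 9  (running total: 33)
T_{212}*u_2*v_1*w_2 = -1*-1*3*2 = 6  (running total: 39)
T_{221}*u_2*v_2*w_1 = 1*-1*-1*1 = 1  (running total: 40)
T_{222}*u_2*v_2*w_2 = -2*-1*-1*2 = -4  (running total: 36)
S = 36

36


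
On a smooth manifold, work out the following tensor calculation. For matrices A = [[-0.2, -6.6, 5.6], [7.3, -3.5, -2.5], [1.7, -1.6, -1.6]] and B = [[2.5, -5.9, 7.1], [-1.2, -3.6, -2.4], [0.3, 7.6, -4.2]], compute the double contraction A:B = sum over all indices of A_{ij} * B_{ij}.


A:B = sum over all i,j of A_{ij} * B_{ij}.
Row 1: -0.2*2.5=-0.5, -6.6*-5.9=38.94, 5.6*7.1=39.76 => row sum = 78.2
Row 2: 7.3*-1.2=-8.76, -3.5*-3.6=12.6, -2.5*-2.4=6 => row sum = 9.84
Row 3: 1.7*0.3=0.51, -1.6*7.6=-12.16, -1.6*-4.2=6.72 => row sum = -4.93
Total = 78.2 + 9.84 + -4.93 = 83.11

83.11


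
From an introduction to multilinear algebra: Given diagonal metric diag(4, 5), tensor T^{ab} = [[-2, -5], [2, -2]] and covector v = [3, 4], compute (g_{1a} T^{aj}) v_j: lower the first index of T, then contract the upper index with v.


Step 1: lower the first index. For a diagonal metric, g_{ia} T^{aj} = g_{ii} T^{ij} (no sum on i).
g_{11} = 4
S_1{}^1 = 4 * T^{11} = 4 * -2 = -8
S_1{}^2 = 4 * T^{12} = 4 * -5 = -20
Step 2: contract S_1{}^j with v_j.
S_1{}^1 * v_1 = -8 * 3 = -24
S_1{}^2 * v_2 = -20 * 4 = -80
Result = -24 + -80 = -104

-104


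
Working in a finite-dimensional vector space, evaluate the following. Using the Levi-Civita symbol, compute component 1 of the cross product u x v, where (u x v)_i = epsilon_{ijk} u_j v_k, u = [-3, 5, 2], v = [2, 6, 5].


(u x v)_1 = sum_{j,k} epsilon_{1jk} u_j v_k. Only permutations of (1,2,3) contribute; the two non-zero terms are:
eps_{123} u_2 v_3 = 1 * 5 * 5 = 25
eps_{132} u_3 v_2 = -1 * 2 * 6 = -12
(u x v)_1 = 13

13


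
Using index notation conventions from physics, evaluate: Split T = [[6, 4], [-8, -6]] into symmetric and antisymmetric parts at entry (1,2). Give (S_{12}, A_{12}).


T_{12} = 4
T_{21} = -8
S_{12} = (4 + -8)/2 = -4/2 = -2
A_{12} = (4 - -8)/2 = 12/2 = 6
Check: S + A = -2 + 6 = 4 = T_{12}.

(-2, 6)


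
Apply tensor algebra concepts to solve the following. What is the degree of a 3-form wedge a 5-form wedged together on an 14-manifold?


The degree of a wedge product is the sum of the degrees of the individual forms.
Degrees: 3, 5
Total degree = 3 + 5 = 8

8


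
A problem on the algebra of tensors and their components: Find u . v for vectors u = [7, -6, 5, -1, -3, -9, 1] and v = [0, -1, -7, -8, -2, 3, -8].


The inner product u . v = sum of u_i * v_i.
Term-by-term: 7 * 0, -6 * -1, 5 * -7, -1 * -8, -3 * -2, -9 * 3, 1 * -8
Products: 0, 6, -35, 8, 6, -27, -8
Sum = 0 + 6 + -35 + 8 + 6 + -27 + -8 = -50

-50


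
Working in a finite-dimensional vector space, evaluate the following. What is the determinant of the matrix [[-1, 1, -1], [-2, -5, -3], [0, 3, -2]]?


Expanding along the first row, det(A) = a11*M_11 - a12*M_12 + a13*M_13, where M_1j is the (1,j) minor.
Minor M_11 = -5*-2 - -3*3 = 19
Minor M_12 = -2*-2 - -3*0 = 4
Minor M_13 = -2*3 - -5*0 = -6
det = -1*(19) - 1*(4) + -1*(-6)
    = -19 - 4 + 6
    = -17

-17


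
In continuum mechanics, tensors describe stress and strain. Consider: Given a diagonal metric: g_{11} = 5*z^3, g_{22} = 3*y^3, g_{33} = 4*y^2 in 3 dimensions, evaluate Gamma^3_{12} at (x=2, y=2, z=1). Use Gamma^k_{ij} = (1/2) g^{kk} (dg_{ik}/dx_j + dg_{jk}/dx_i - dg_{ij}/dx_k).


For a diagonal metric, Gamma^k_{ij} = (1/2) g^{kk} (dg_{ik}/dx_j + dg_{jk}/dx_i - dg_{ij}/dx_k).
The metric is diagonal, so g_{ab} = 0 for a != b.
At the given point: g_{11} = 5, g_{22} = 24, g_{33} = 16
g^{33} = 1/16
dg_{13}/dx_2 = 0 (off-diagonal)
dg_{23}/dx_1 = 0 (off-diagonal)
dg_{12}/dx_3 = 0 (off-diagonal)
Numerator = 0 + 0 - 0 = 0
Gamma^3_{12} = 0 / (2 * 16) = 0

0


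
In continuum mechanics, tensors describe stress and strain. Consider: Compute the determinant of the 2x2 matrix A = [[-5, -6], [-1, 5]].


For a 2x2 matrix [[a, b], [c, d]], det = a*d - b*c.
a = -5, b = -6, c = -1, d = 5
a*d = -5 * 5 = -25
b*c = -6 * -1 = 6
det = -25 - 6 = -31

-31


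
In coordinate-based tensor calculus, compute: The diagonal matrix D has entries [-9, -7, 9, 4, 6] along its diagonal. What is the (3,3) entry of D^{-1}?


For a diagonal matrix, the inverse has entries (D^{-1})_{ii} = 1/d_{ii}.
The diagonal entries are: d_{11} = -9, d_{22} = -7, d_{33} = 9, d_{44} = 4, d_{55} = 6
We need (D^{-1})_{33} = 1/d_{33} = 1/9 = 1/9

1/9


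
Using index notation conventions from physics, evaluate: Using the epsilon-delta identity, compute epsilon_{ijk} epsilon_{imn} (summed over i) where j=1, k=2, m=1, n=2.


Using the identity: epsilon_{ijk} epsilon_{imn} = delta_{jm} delta_{kn} - delta_{jn} delta_{km}.
delta_{11} = 1
delta_{22} = 1
delta_{12} = 0
delta_{21} = 0
Result = 1 * 1 - 0 * 0 = 1 - 0 = 1

1


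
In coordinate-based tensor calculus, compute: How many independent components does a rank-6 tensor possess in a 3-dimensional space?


The number of components of a rank-r tensor in d dimensions is d^r.
Here d = 3 and r = 6.
3^6 = 729

729


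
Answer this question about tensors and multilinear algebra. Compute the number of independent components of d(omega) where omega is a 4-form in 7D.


The exterior derivative of a p-form is a (p+1)-form.
Its number of independent components is C(n, p+1).
n = 7, p+1 = 5
C(7, 5) = 21

21


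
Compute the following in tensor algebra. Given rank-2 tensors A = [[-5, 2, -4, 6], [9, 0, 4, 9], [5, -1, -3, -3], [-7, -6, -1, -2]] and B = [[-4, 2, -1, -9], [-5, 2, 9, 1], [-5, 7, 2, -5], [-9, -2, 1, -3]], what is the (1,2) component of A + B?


Tensor addition is component-wise: (A + B)_{ij} = A_{ij} + B_{ij}.
A_{12} = 2
B_{12} = 2
(A + B)_{12} = 2 + 2 = 4

4


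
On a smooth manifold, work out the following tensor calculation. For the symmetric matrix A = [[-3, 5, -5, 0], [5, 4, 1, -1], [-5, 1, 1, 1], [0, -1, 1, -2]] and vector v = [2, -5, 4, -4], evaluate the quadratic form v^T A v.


First compute Av:
(Av)_1 = -3*2 + 5*-5 + -5*4 + 0*-4 = -51
(Av)_2 = 5*2 + 4*-5 + 1*4 + -1*-4 = -2
(Av)_3 = -5*2 + 1*-5 + 1*4 + 1*-4 = -15
(Av)_4 = 0*2 + -1*-5 + 1*4 + -2*-4 = 17
Av = [-51, -2, -15, 17]
Then v^T (Av) = 2*-51 + -5*-2 + 4*-15 + -4*17
= -102 + 10 + -60 + -68 = -220

-220


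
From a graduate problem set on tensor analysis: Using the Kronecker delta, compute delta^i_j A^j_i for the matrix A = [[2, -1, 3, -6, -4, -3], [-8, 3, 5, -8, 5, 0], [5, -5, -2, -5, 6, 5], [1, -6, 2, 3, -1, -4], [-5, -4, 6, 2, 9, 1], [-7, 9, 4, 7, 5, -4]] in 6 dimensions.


The contraction (trace) of a rank-2 tensor is the sum of its diagonal elements.
Diagonal entries: A[1,1] = 2, A[2,2] = 3, A[3,3] = -2, A[4,4] = 3, A[5,5] = 9, A[6,6] = -4
Tr(A) = 2 + 3 + -2 + 3 + 9 + -4 = 11

11


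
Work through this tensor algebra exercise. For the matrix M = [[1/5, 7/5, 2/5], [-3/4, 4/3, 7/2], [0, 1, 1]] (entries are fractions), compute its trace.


The trace is the sum of diagonal entries.
Diagonal: M[1,1] = 1/5, M[2,2] = 4/3, M[3,3] = 1
Tr(M) = 1/5 + 4/3 + 1
Computing step by step:
After adding M[1,1]: 1/5
After adding M[2,2]: 23/15
After adding M[3,3]: 38/15
Tr(M) = 38/15

38/15


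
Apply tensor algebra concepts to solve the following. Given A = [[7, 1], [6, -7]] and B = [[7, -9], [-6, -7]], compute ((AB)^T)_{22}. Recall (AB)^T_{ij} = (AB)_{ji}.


(AB)^T_{ij} = (AB)_{ji} = sum_k A_{jk} B_{ki}.
For i=2, j=2 we need (AB)_{22}:
A_{21} * B_{12} = 6 * -9 = -54
A_{22} * B_{22} = -7 * -7 = 49
Sum = -54 + 49 = -5

-5


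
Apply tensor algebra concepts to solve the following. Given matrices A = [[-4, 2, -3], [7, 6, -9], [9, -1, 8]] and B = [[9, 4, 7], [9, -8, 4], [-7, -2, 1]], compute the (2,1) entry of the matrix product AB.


(AB)_{ij} = sum_k A_{ik} B_{kj}.
For i=2, j=1:
A_{21} * B_{11} = 7 * 9 = 63
A_{22} * B_{21} = 6 * 9 = 54
A_{23} * B_{31} = -9 * -7 = 63
Sum = 63 + 54 + 63 = 180

180


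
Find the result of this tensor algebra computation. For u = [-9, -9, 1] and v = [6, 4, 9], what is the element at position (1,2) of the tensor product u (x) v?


The outer product entry T_{ij} = u_i * v_j.
We need i=1, j=2.
u_1 = -9, v_2 = 4
T_{1,2} = -9 * 4 = -36

-36


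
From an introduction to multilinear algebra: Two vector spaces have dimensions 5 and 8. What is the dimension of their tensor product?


The dimension of a tensor product is the product of dimensions.
dim(V) = 5, dim(W) = 8
dim(V (x) W) = 5 * 8 = 40

40


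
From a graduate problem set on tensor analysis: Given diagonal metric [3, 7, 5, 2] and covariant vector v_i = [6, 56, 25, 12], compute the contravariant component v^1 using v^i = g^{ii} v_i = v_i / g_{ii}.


To raise an index with a diagonal metric: v^i = v_i / g_{ii}.
For index 1: v_1 = 6, g_{11} = 3
v^1 = 6 / 3 = 2

2


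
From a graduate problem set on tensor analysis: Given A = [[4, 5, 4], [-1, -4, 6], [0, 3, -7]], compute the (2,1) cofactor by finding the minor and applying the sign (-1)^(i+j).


To find cofactor C_{21}, delete row 2 and column 1.
The resulting 2x2 submatrix is: [[5, 4], [3, -7]]
Minor M_{21} = 5*-7 - 4*3
  = -35 - 12 = -47
Sign = (-1)^(2+1) = (-1)^3 = -1
Cofactor C_{21} = -1 * -47 = 47

47


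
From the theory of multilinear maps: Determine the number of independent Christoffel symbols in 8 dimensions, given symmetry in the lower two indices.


Christoffel symbols Gamma^k_{ij} are symmetric in i,j, so there are d * d(d+1)/2 independent symbols.
d = 8
d(d+1)/2 = 8 * 9 / 2 = 36
Total = 8 * 36 = 288

288


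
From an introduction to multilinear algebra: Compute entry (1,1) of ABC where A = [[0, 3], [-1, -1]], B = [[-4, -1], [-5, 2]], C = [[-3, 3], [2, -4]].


(ABC)_{11} = sum_m (AB)_{1m} C_{m1}. First compute row 1 of AB.
(AB)_{11} = 0*-4 + 3*-5 = -15
(AB)_{12} = 0*-1 + 3*2 = 6
Now contract with column 1 of C:
(AB)_{11} * C_{11} = -15 * -3 = 45
(AB)_{12} * C_{21} = 6 * 2 = 12
(ABC)_{11} = 45 + 12 = 57

57


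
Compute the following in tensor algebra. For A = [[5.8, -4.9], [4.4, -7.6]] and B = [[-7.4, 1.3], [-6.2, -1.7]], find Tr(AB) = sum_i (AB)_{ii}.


Tr(AB) = sum_i (AB)_{ii} where (AB)_{ii} = sum_k A_{ik} B_{ki}.
(AB)_{11} = 5.8*-7.4 + -4.9*-6.2 = -12.54
(AB)_{22} = 4.4*1.3 + -7.6*-1.7 = 18.64
Tr(AB) = -12.54 + 18.64 = 6.1

6.1


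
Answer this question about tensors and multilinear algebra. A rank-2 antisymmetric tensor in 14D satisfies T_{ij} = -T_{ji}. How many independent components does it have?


An antisymmetric rank-2 tensor satisfies A_{ij} = -A_{ji}, so diagonal entries are zero.
The independent components are the upper-triangular entries: C(n, 2) = n(n-1)/2.
n = 14
C(14, 2) = 14 * 13 / 2 = 182 / 2 = 91

91


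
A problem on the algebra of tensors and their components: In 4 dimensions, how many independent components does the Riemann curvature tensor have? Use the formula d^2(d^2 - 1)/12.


The Riemann tensor in d dimensions has d^2(d^2 - 1)/12 independent components.
d = 4, so d^2 = 16
d^2 - 1 = 15
d^2(d^2 - 1) = 16 * 15 = 240
Divide by 12: 240 / 12 = 20

20
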